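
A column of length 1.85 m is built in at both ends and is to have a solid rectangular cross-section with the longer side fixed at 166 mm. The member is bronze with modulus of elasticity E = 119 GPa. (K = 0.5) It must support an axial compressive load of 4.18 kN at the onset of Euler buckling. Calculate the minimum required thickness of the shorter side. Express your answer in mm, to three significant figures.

L_e = K·L = 0.5 × 1.85 = 0.9250 m
Required I = P_cr·L_e²/(π²E) = 4.180×10^3 × 0.9250² / (π² × 1.19×10^11) = 3.045×10^-9 m⁴
I_req = 3.045×10^3 mm⁴
Rectangle, weak axis: I_min = h·b³/12 with h = 166 mm fixed  ⇒  b = (12I/h)^(1/3) = 6.04 mm

b ≈ 6.04 mm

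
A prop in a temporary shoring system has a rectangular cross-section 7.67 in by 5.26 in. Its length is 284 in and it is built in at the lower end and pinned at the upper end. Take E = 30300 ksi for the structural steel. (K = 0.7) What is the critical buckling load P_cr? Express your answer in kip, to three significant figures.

Buckling occurs about the weak axis: I_min = h·b³/12 with b = 5.26 in (the shorter side).
I_min = 7.67×5.26³/12 = 93.02 in⁴
Effective length L_e = K·L = 0.7 × 284 = 198.8 in
P_cr = π²EI / L_e² = π² × 30300×10³ × 93.02 / 198.8² = 7.039×10^5 lb

P_cr ≈ 704 kip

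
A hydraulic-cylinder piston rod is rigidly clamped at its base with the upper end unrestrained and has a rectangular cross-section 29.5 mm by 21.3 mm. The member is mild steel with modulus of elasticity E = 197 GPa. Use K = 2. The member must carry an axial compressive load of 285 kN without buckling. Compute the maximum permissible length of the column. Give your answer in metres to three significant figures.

L_max ≈ 0.201 m

Buckling occurs about the weak axis: I_min = h·b³/12 with b = 21.3 mm (the shorter side).
I_min = 29.5×21.3³/12 = 2.376×10^4 mm⁴
I = 2.376×10^-8 m⁴
At the buckling limit P_cr = P = 2.850×10^5 N
From P_cr = π²EI/(K·L)²:  L = (1/K)·√(π²EI/P_cr) = (1/2)·√(π²×1.97×10^11×2.376×10^-8/2.850×10^5)
L = 0.201 m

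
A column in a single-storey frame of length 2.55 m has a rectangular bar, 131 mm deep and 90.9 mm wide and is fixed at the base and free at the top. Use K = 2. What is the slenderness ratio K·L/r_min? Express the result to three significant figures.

λ ≈ 194

For a rectangle r_min = b/√12 = 90.9/√12 = 26.24 mm
L_e = K·L = 2 × 2.55 m = 5.100 m = 5100.0 mm
λ = L_e / r_min = 5100.0 / 26.24 = 194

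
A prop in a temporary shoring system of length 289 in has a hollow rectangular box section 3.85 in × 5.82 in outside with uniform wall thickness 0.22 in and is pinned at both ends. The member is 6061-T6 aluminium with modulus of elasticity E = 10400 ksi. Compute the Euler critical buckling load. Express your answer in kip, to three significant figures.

Inner dimensions: h_i = 5.82 − 2×0.22 = 5.380 in, b_i = 3.85 − 2×0.22 = 3.410 in
Weak-axis I_min = (h_o·b_o³ − h_i·b_i³)/12 with b_o = 3.85, b_i = 3.410 in (shorter outer/inner sides).
I_min = (5.82×3.85³ − 5.380×3.410³)/12 = 9.900 in⁴
Effective length L_e = K·L = 1 × 289 = 289.0 in
P_cr = π²EI / L_e² = π² × 10400×10³ × 9.900 / 289.0² = 1.217×10^4 lb

P_cr ≈ 12.2 kip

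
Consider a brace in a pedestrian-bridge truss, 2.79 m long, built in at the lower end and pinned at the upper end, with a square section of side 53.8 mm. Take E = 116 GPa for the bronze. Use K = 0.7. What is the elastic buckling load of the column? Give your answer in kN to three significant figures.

I = a⁴/12 = 53.8⁴/12 = 6.981×10^5 mm⁴
I = 6.981×10^5 mm⁴ = 6.981×10^-7 m⁴
Effective length L_e = K·L = 0.7 × 2.79 = 1.953 m
P_cr = π²EI / L_e² = π² × 116×10⁹ × 6.981×10^-7 / 1.953² = 2.096×10^5 N

P_cr ≈ 210 kN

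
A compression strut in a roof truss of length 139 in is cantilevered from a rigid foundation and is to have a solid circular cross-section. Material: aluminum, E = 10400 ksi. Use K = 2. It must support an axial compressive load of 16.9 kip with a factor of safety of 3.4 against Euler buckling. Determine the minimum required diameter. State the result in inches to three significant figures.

d ≈ 5.45 in

Required P_cr = n·P = 3.4 × 16.9 = 57.46 kip
L_e = K·L = 2 × 139 = 278.0 in
Required I = P_cr·L_e²/(π²E) = 5.746×10^4 × 278.0² / (π² × 1.04×10^7) = 43.26 in⁴
Solid circle: I = πd⁴/64  ⇒  d = (64I/π)^(1/4) = (64×43.26/π)^(1/4) = 5.45 in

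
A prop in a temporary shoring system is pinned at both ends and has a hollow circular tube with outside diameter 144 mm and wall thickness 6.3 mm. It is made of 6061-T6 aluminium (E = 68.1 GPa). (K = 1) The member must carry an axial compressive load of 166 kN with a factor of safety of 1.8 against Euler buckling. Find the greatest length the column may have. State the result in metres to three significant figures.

Inner diameter d_i = 144 − 2×6.3 = 131.4 mm
I = π(d_o⁴ − d_i⁴)/64 = π(144⁴ − 131.4⁴)/64 = 6.473×10^6 mm⁴
I = 6.473×10^-6 m⁴
Required critical load P_cr = n·P = 1.8 × 166 = 298.8 kN = 2.988×10^5 N
From P_cr = π²EI/(K·L)²:  L = (1/K)·√(π²EI/P_cr) = (1/1)·√(π²×6.81×10^10×6.473×10^-6/2.988×10^5)
L = 3.82 m

L_max ≈ 3.82 m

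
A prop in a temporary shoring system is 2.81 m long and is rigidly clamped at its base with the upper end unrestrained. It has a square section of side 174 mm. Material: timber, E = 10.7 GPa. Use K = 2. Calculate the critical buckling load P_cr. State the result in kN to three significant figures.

P_cr ≈ 255 kN

I = a⁴/12 = 174⁴/12 = 7.639×10^7 mm⁴
I = 7.639×10^7 mm⁴ = 7.639×10^-5 m⁴
Effective length L_e = K·L = 2 × 2.81 = 5.620 m
P_cr = π²EI / L_e² = π² × 10.7×10⁹ × 7.639×10^-5 / 5.620² = 2.554×10^5 N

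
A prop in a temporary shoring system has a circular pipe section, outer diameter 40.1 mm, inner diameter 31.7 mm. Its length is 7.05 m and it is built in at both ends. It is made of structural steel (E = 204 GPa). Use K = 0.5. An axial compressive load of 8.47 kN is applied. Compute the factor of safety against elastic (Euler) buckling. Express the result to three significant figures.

d_o = 40.1 mm, d_i = 31.7 mm
I = π(d_o⁴ − d_i⁴)/64 = π(40.1⁴ − 31.70⁴)/64 = 7.736×10^4 mm⁴
I = 7.736×10^4 mm⁴ = 7.736×10^-8 m⁴
Effective length L_e = K·L = 0.5 × 7.05 = 3.525 m
P_cr = π²EI / L_e² = π² × 204×10⁹ × 7.736×10^-8 / 3.525² = 1.253×10^4 N
Factor of safety n = P_cr / P = 12.535 / 8.47 = 1.48

n ≈ 1.48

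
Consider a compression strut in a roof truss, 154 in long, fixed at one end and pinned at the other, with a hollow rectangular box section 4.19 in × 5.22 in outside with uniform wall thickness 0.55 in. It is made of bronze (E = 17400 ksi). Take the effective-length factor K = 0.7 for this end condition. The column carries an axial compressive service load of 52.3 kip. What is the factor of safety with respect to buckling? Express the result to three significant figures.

n ≈ 6.18

Inner dimensions: h_i = 5.22 − 2×0.55 = 4.120 in, b_i = 4.19 − 2×0.55 = 3.090 in
Weak-axis I_min = (h_o·b_o³ − h_i·b_i³)/12 with b_o = 4.19, b_i = 3.090 in (shorter outer/inner sides).
I_min = (5.22×4.19³ − 4.120×3.090³)/12 = 21.87 in⁴
Effective length L_e = K·L = 0.7 × 154 = 107.8 in
P_cr = π²EI / L_e² = π² × 17400×10³ × 21.87 / 107.8² = 3.232×10^5 lb
Factor of safety n = P_cr / P = 323.18 / 52.3 = 6.18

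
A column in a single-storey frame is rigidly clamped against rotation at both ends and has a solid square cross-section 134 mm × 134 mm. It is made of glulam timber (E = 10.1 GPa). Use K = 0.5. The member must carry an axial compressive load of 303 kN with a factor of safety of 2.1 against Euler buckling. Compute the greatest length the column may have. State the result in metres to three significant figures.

I = a⁴/12 = 134⁴/12 = 2.687×10^7 mm⁴
I = 2.687×10^-5 m⁴
Required critical load P_cr = n·P = 2.1 × 303 = 636.3 kN = 6.363×10^5 N
From P_cr = π²EI/(K·L)²:  L = (1/K)·√(π²EI/P_cr) = (1/0.5)·√(π²×1.01×10^10×2.687×10^-5/6.363×10^5)
L = 4.10 m

L_max ≈ 4.10 m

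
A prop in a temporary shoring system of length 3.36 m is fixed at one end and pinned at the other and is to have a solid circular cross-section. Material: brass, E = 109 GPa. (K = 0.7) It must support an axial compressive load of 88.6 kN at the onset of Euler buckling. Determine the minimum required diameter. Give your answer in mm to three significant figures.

L_e = K·L = 0.7 × 3.36 = 2.352 m
Required I = P_cr·L_e²/(π²E) = 8.860×10^4 × 2.352² / (π² × 1.09×10^11) = 4.556×10^-7 m⁴
I_req = 4.556×10^5 mm⁴
Solid circle: I = πd⁴/64  ⇒  d = (64I/π)^(1/4) = (64×4.556×10^5/π)^(1/4) = 55.2 mm

d ≈ 55.2 mm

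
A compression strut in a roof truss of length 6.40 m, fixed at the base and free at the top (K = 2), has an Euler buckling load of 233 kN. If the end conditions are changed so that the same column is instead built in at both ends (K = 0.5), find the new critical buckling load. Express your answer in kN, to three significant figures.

P_cr ≈ 3730 kN

P_cr ∝ 1/K², so P_cr,new = P_cr,old × (K_old/K_new)² = 233 × (2/0.5)²
= 233 × 16.00 = 3730 kN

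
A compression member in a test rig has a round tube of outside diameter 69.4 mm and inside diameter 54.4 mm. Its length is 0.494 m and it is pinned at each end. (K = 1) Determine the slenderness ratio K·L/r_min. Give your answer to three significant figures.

λ ≈ 22.4

d_o = 69.4 mm, d_i = 54.4 mm
I = π(d_o⁴ − d_i⁴)/64 = π(69.4⁴ − 54.40⁴)/64 = 7.088×10^5 mm⁴
A = 1.458×10^3 mm²;  r_min = √(I/A) = √(7.088×10^5/1.458×10^3) = 22.05 mm
L_e = K·L = 1 × 0.494 m = 0.4940 m = 494.00 mm
λ = L_e / r_min = 494.00 / 22.05 = 22.4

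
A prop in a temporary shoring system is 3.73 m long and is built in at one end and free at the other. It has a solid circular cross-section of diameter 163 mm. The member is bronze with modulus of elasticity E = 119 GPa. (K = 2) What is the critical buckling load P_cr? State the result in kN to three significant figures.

P_cr ≈ 731 kN

I = πd⁴/64 = π×163⁴/64 = 3.465×10^7 mm⁴
I = 3.465×10^7 mm⁴ = 3.465×10^-5 m⁴
Effective length L_e = K·L = 2 × 3.73 = 7.460 m
P_cr = π²EI / L_e² = π² × 119×10⁹ × 3.465×10^-5 / 7.460² = 7.313×10^5 N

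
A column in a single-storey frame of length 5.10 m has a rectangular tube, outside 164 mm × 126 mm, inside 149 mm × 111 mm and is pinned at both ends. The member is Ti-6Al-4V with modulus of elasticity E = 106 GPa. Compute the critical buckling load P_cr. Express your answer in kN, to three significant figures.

P_cr ≈ 417 kN

Weak-axis I_min = (h_o·b_o³ − h_i·b_i³)/12 with b_o = 126, b_i = 111.0 mm (shorter outer/inner sides).
I_min = (164×126³ − 149.0×111.0³)/12 = 1.036×10^7 mm⁴
I = 1.036×10^7 mm⁴ = 1.036×10^-5 m⁴
Effective length L_e = K·L = 1 × 5.10 = 5.100 m
P_cr = π²EI / L_e² = π² × 106×10⁹ × 1.036×10^-5 / 5.100² = 4.166×10^5 N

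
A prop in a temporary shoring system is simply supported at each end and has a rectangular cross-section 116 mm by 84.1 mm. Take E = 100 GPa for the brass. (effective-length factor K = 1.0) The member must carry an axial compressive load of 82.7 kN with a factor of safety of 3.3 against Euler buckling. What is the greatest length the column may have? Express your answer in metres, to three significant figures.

Buckling occurs about the weak axis: I_min = h·b³/12 with b = 84.1 mm (the shorter side).
I_min = 116×84.1³/12 = 5.750×10^6 mm⁴
I = 5.750×10^-6 m⁴
Required critical load P_cr = n·P = 3.3 × 82.7 = 272.9 kN = 2.729×10^5 N
From P_cr = π²EI/(K·L)²:  L = (1/K)·√(π²EI/P_cr) = (1/1)·√(π²×1.00×10^11×5.750×10^-6/2.729×10^5)
L = 4.56 m

L_max ≈ 4.56 m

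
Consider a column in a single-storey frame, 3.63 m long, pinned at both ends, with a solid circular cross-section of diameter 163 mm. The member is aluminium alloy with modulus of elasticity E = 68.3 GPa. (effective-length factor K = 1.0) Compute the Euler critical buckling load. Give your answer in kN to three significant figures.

P_cr ≈ 1770 kN

I = πd⁴/64 = π×163⁴/64 = 3.465×10^7 mm⁴
I = 3.465×10^7 mm⁴ = 3.465×10^-5 m⁴
Effective length L_e = K·L = 1 × 3.63 = 3.630 m
P_cr = π²EI / L_e² = π² × 68.3×10⁹ × 3.465×10^-5 / 3.630² = 1.773×10^6 N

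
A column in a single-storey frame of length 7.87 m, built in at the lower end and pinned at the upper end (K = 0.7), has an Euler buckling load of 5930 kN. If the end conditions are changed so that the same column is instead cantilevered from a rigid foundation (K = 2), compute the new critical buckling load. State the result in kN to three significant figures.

P_cr ∝ 1/K², so P_cr,new = P_cr,old × (K_old/K_new)² = 5930 × (0.7/2)²
= 5930 × 0.1225 = 726 kN

P_cr ≈ 726 kN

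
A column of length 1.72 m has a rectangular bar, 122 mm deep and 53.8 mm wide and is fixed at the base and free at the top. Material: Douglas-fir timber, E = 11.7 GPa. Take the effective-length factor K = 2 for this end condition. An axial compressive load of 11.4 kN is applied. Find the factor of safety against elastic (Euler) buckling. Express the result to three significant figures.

Buckling occurs about the weak axis: I_min = h·b³/12 with b = 53.8 mm (the shorter side).
I_min = 122×53.8³/12 = 1.583×10^6 mm⁴
I = 1.583×10^6 mm⁴ = 1.583×10^-6 m⁴
Effective length L_e = K·L = 2 × 1.72 = 3.440 m
P_cr = π²EI / L_e² = π² × 11.7×10⁹ × 1.583×10^-6 / 3.440² = 1.545×10^4 N
Factor of safety n = P_cr / P = 15.449 / 11.4 = 1.36

n ≈ 1.36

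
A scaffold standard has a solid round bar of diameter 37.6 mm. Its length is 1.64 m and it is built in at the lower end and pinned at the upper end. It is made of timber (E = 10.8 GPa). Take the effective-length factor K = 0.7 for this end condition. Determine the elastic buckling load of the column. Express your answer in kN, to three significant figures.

I = πd⁴/64 = π×37.6⁴/64 = 9.811×10^4 mm⁴
I = 9.811×10^4 mm⁴ = 9.811×10^-8 m⁴
Effective length L_e = K·L = 0.7 × 1.64 = 1.148 m
P_cr = π²EI / L_e² = π² × 10.8×10⁹ × 9.811×10^-8 / 1.148² = 7.935×10^3 N

P_cr ≈ 7.94 kN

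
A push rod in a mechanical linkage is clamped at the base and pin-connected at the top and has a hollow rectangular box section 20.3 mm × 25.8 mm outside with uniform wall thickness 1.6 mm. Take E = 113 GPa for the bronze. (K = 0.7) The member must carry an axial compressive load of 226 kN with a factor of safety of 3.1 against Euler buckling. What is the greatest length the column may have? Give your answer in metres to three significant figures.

Inner dimensions: h_i = 25.8 − 2×1.6 = 22.60 mm, b_i = 20.3 − 2×1.6 = 17.10 mm
Weak-axis I_min = (h_o·b_o³ − h_i·b_i³)/12 with b_o = 20.3, b_i = 17.10 mm (shorter outer/inner sides).
I_min = (25.8×20.3³ − 22.60×17.10³)/12 = 8.569×10^3 mm⁴
I = 8.569×10^-9 m⁴
Required critical load P_cr = n·P = 3.1 × 226 = 700.6 kN = 7.006×10^5 N
From P_cr = π²EI/(K·L)²:  L = (1/K)·√(π²EI/P_cr) = (1/0.7)·√(π²×1.13×10^11×8.569×10^-9/7.006×10^5)
L = 0.167 m

L_max ≈ 0.167 m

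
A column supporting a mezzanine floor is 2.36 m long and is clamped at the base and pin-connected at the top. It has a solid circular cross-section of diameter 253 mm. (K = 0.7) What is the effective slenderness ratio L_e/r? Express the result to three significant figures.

λ ≈ 26.1

For a solid circle r = d/4 = 253/4 = 63.25 mm
L_e = K·L = 0.7 × 2.36 m = 1.652 m = 1652.0 mm
λ = L_e / r_min = 1652.0 / 63.25 = 26.1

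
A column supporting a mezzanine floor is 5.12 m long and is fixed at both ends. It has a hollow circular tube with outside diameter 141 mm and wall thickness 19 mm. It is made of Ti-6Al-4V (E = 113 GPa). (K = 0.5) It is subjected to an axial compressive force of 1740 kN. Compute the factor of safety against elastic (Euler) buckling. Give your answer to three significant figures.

n ≈ 1.36

Inner diameter d_i = 141 − 2×19 = 103.0 mm
I = π(d_o⁴ − d_i⁴)/64 = π(141⁴ − 103.0⁴)/64 = 1.388×10^7 mm⁴
I = 1.388×10^7 mm⁴ = 1.388×10^-5 m⁴
Effective length L_e = K·L = 0.5 × 5.12 = 2.560 m
P_cr = π²EI / L_e² = π² × 113×10⁹ × 1.388×10^-5 / 2.560² = 2.362×10^6 N
Factor of safety n = P_cr / P = 2361.6 / 1740 = 1.36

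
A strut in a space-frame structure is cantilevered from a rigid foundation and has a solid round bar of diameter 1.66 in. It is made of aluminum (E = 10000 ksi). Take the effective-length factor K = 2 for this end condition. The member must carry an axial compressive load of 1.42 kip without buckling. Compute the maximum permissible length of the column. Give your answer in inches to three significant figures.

L_max ≈ 80.5 in

I = πd⁴/64 = π×1.66⁴/64 = 0.3727 in⁴
At the buckling limit P_cr = P = 1.420×10^3 lb
From P_cr = π²EI/(K·L)²:  L = (1/K)·√(π²EI/P_cr) = (1/2)·√(π²×1.00×10^7×0.3727/1.420×10^3)
L = 80.5 in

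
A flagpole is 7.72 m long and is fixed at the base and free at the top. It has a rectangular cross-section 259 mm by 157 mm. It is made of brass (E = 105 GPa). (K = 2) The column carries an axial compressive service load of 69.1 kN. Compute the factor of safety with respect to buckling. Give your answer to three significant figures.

n ≈ 5.25

Buckling occurs about the weak axis: I_min = h·b³/12 with b = 157 mm (the shorter side).
I_min = 259×157³/12 = 8.353×10^7 mm⁴
I = 8.353×10^7 mm⁴ = 8.353×10^-5 m⁴
Effective length L_e = K·L = 2 × 7.72 = 15.44 m
P_cr = π²EI / L_e² = π² × 105×10⁹ × 8.353×10^-5 / 15.44² = 3.631×10^5 N
Factor of safety n = P_cr / P = 363.09 / 69.1 = 5.25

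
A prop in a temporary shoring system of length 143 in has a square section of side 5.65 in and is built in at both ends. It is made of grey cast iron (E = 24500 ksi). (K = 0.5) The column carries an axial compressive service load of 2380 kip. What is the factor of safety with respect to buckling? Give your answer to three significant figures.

I = a⁴/12 = 5.65⁴/12 = 84.92 in⁴
Effective length L_e = K·L = 0.5 × 143 = 71.50 in
P_cr = π²EI / L_e² = π² × 24500×10³ × 84.92 / 71.50² = 4.017×10^6 lb
Factor of safety n = P_cr / P = 4016.7 / 2380 = 1.69

n ≈ 1.69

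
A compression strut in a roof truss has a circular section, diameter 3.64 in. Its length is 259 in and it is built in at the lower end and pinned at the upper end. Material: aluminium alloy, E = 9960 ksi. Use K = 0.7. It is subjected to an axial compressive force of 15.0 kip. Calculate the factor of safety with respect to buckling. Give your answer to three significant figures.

I = πd⁴/64 = π×3.64⁴/64 = 8.617 in⁴
Effective length L_e = K·L = 0.7 × 259 = 181.3 in
P_cr = π²EI / L_e² = π² × 9960×10³ × 8.617 / 181.3² = 2.577×10^4 lb
Factor of safety n = P_cr / P = 25.771 / 15.0 = 1.72

n ≈ 1.72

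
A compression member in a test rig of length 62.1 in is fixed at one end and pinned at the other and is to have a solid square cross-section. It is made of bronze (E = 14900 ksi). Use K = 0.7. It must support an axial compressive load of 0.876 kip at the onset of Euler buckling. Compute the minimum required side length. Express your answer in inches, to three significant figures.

L_e = K·L = 0.7 × 62.1 = 43.47 in
Required I = P_cr·L_e²/(π²E) = 876.0 × 43.47² / (π² × 1.49×10^7) = 1.126×10^-2 in⁴
Solid square: I = a⁴/12  ⇒  a = (12I)^(1/4) = (12×1.126×10^-2)^(1/4) = 0.606 in

a ≈ 0.606 in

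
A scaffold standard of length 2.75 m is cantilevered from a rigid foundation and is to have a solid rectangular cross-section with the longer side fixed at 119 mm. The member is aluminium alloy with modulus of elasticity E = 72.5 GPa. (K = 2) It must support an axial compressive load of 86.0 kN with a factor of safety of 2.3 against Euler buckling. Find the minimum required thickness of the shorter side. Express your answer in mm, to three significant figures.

Required P_cr = n·P = 2.3 × 86.0 = 197.8 kN
L_e = K·L = 2 × 2.75 = 5.500 m
Required I = P_cr·L_e²/(π²E) = 1.978×10^5 × 5.500² / (π² × 7.25×10^10) = 8.362×10^-6 m⁴
I_req = 8.362×10^6 mm⁴
Rectangle, weak axis: I_min = h·b³/12 with h = 119 mm fixed  ⇒  b = (12I/h)^(1/3) = 94.5 mm

b ≈ 94.5 mm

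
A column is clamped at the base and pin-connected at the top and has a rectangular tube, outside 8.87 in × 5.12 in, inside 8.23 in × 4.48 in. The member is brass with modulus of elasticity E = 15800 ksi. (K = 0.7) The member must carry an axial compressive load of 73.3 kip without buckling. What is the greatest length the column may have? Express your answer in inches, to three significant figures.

L_max ≈ 404 in

Weak-axis I_min = (h_o·b_o³ − h_i·b_i³)/12 with b_o = 5.12, b_i = 4.480 in (shorter outer/inner sides).
I_min = (8.87×5.12³ − 8.230×4.480³)/12 = 37.54 in⁴
At the buckling limit P_cr = P = 7.330×10^4 lb
From P_cr = π²EI/(K·L)²:  L = (1/K)·√(π²EI/P_cr) = (1/0.7)·√(π²×1.58×10^7×37.54/7.330×10^4)
L = 404 in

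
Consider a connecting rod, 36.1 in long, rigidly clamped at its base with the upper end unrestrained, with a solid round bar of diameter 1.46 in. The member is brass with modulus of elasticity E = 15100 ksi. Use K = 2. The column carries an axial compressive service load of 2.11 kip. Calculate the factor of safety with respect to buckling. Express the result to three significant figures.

I = πd⁴/64 = π×1.46⁴/64 = 0.2230 in⁴
Effective length L_e = K·L = 2 × 36.1 = 72.20 in
P_cr = π²EI / L_e² = π² × 15100×10³ × 0.2230 / 72.20² = 6.377×10^3 lb
Factor of safety n = P_cr / P = 6.3765 / 2.11 = 3.02

n ≈ 3.02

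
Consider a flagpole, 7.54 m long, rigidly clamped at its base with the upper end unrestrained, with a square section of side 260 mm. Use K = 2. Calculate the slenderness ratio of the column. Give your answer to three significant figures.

For a square r = a/√12 = 260/√12 = 75.06 mm
L_e = K·L = 2 × 7.54 m = 15.08 m = 15080 mm
λ = L_e / r_min = 15080 / 75.06 = 201

λ ≈ 201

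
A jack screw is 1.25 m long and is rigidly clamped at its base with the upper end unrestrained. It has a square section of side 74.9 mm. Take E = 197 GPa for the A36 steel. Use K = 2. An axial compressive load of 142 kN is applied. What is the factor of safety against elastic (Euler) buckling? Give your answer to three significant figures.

n ≈ 5.75

I = a⁴/12 = 74.9⁴/12 = 2.623×10^6 mm⁴
I = 2.623×10^6 mm⁴ = 2.623×10^-6 m⁴
Effective length L_e = K·L = 2 × 1.25 = 2.500 m
P_cr = π²EI / L_e² = π² × 197×10⁹ × 2.623×10^-6 / 2.500² = 8.159×10^5 N
Factor of safety n = P_cr / P = 815.89 / 142 = 5.75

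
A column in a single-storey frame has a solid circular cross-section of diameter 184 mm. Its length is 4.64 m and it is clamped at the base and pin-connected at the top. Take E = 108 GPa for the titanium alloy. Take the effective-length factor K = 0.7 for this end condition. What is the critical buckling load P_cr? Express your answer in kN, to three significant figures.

I = πd⁴/64 = π×184⁴/64 = 5.627×10^7 mm⁴
I = 5.627×10^7 mm⁴ = 5.627×10^-5 m⁴
Effective length L_e = K·L = 0.7 × 4.64 = 3.248 m
P_cr = π²EI / L_e² = π² × 108×10⁹ × 5.627×10^-5 / 3.248² = 5.685×10^6 N

P_cr ≈ 5690 kN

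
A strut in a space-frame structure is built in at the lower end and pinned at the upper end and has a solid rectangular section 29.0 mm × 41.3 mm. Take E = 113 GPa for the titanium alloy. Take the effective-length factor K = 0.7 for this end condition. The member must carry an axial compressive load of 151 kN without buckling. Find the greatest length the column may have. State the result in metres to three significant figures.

L_max ≈ 1.12 m

Buckling occurs about the weak axis: I_min = h·b³/12 with b = 29.0 mm (the shorter side).
I_min = 41.3×29.0³/12 = 8.394×10^4 mm⁴
I = 8.394×10^-8 m⁴
At the buckling limit P_cr = P = 1.510×10^5 N
From P_cr = π²EI/(K·L)²:  L = (1/K)·√(π²EI/P_cr) = (1/0.7)·√(π²×1.13×10^11×8.394×10^-8/1.510×10^5)
L = 1.12 m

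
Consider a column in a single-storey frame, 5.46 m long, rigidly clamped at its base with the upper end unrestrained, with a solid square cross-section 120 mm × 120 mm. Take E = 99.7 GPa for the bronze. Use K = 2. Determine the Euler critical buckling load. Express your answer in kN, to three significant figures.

P_cr ≈ 143 kN

I = a⁴/12 = 120⁴/12 = 1.728×10^7 mm⁴
I = 1.728×10^7 mm⁴ = 1.728×10^-5 m⁴
Effective length L_e = K·L = 2 × 5.46 = 10.92 m
P_cr = π²EI / L_e² = π² × 99.7×10⁹ × 1.728×10^-5 / 10.92² = 1.426×10^5 N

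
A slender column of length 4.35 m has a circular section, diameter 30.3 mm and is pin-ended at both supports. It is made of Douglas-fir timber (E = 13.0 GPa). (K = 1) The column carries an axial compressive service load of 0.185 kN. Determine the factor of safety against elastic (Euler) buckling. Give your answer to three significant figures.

I = πd⁴/64 = π×30.3⁴/64 = 4.138×10^4 mm⁴
I = 4.138×10^4 mm⁴ = 4.138×10^-8 m⁴
Effective length L_e = K·L = 1 × 4.35 = 4.350 m
P_cr = π²EI / L_e² = π² × 13.0×10⁹ × 4.138×10^-8 / 4.350² = 280.5 N
Factor of safety n = P_cr / P = 0.28055 / 0.185 = 1.52

n ≈ 1.52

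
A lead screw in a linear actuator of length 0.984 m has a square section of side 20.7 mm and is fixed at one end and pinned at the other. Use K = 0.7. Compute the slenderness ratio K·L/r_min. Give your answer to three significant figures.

For a square r = a/√12 = 20.7/√12 = 5.976 mm
L_e = K·L = 0.7 × 0.984 m = 0.6888 m = 688.80 mm
λ = L_e / r_min = 688.80 / 5.976 = 115

λ ≈ 115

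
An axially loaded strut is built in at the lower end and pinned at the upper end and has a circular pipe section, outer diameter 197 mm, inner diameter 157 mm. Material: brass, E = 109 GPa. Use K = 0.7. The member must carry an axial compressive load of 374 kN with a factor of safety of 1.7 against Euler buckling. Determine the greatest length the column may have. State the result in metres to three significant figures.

L_max ≈ 12.3 m

d_o = 197 mm, d_i = 157 mm
I = π(d_o⁴ − d_i⁴)/64 = π(197⁴ − 157.0⁴)/64 = 4.411×10^7 mm⁴
I = 4.411×10^-5 m⁴
Required critical load P_cr = n·P = 1.7 × 374 = 635.8 kN = 6.358×10^5 N
From P_cr = π²EI/(K·L)²:  L = (1/K)·√(π²EI/P_cr) = (1/0.7)·√(π²×1.09×10^11×4.411×10^-5/6.358×10^5)
L = 12.3 m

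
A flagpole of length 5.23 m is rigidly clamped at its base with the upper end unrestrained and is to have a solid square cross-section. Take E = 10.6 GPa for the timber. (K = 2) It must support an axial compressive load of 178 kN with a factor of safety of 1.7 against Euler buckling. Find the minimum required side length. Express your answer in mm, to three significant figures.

Required P_cr = n·P = 1.7 × 178 = 302.6 kN
L_e = K·L = 2 × 5.23 = 10.46 m
Required I = P_cr·L_e²/(π²E) = 3.026×10^5 × 10.46² / (π² × 1.06×10^10) = 3.165×10^-4 m⁴
I_req = 3.165×10^8 mm⁴
Solid square: I = a⁴/12  ⇒  a = (12I)^(1/4) = (12×3.165×10^8)^(1/4) = 248 mm

a ≈ 248 mm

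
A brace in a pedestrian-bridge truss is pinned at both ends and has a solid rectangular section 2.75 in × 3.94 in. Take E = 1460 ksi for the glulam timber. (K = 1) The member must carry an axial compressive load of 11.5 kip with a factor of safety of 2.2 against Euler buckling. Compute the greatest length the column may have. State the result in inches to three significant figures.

L_max ≈ 62.4 in

Buckling occurs about the weak axis: I_min = h·b³/12 with b = 2.75 in (the shorter side).
I_min = 3.94×2.75³/12 = 6.828 in⁴
Required critical load P_cr = n·P = 2.2 × 11.5 = 25.30 kip = 2.530×10^4 lb
From P_cr = π²EI/(K·L)²:  L = (1/K)·√(π²EI/P_cr) = (1/1)·√(π²×1.46×10^6×6.828/2.530×10^4)
L = 62.4 in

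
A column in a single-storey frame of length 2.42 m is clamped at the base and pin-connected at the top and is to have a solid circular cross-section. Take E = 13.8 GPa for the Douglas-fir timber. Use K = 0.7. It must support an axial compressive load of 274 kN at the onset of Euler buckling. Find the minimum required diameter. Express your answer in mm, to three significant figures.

L_e = K·L = 0.7 × 2.42 = 1.694 m
Required I = P_cr·L_e²/(π²E) = 2.740×10^5 × 1.694² / (π² × 1.38×10^10) = 5.773×10^-6 m⁴
I_req = 5.773×10^6 mm⁴
Solid circle: I = πd⁴/64  ⇒  d = (64I/π)^(1/4) = (64×5.773×10^6/π)^(1/4) = 104 mm

d ≈ 104 mm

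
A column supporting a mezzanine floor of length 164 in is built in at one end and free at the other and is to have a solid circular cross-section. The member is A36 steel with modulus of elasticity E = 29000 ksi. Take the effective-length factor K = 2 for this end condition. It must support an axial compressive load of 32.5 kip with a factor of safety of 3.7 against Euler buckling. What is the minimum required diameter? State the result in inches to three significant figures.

d ≈ 5.51 in

Required P_cr = n·P = 3.7 × 32.5 = 120.2 kip
L_e = K·L = 2 × 164 = 328.0 in
Required I = P_cr·L_e²/(π²E) = 1.202×10^5 × 328.0² / (π² × 2.90×10^7) = 45.20 in⁴
Solid circle: I = πd⁴/64  ⇒  d = (64I/π)^(1/4) = (64×45.20/π)^(1/4) = 5.51 in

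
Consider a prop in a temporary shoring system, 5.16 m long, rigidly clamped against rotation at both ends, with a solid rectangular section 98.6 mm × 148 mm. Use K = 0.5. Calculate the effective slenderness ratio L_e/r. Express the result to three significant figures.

λ ≈ 90.6

Buckling occurs about the weak axis: I_min = h·b³/12 with b = 98.6 mm (the shorter side).
I_min = 148×98.6³/12 = 1.182×10^7 mm⁴
A = 1.459×10^4 mm²;  r_min = √(I/A) = √(1.182×10^7/1.459×10^4) = 28.46 mm
L_e = K·L = 0.5 × 5.16 m = 2.580 m = 2580.0 mm
λ = L_e / r_min = 2580.0 / 28.46 = 90.6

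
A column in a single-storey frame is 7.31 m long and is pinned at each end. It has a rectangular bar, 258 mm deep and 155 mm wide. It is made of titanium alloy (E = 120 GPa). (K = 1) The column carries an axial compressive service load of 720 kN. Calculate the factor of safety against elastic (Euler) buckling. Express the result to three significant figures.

n ≈ 2.46

Buckling occurs about the weak axis: I_min = h·b³/12 with b = 155 mm (the shorter side).
I_min = 258×155³/12 = 8.006×10^7 mm⁴
I = 8.006×10^7 mm⁴ = 8.006×10^-5 m⁴
Effective length L_e = K·L = 1 × 7.31 = 7.310 m
P_cr = π²EI / L_e² = π² × 120×10⁹ × 8.006×10^-5 / 7.310² = 1.775×10^6 N
Factor of safety n = P_cr / P = 1774.5 / 720 = 2.46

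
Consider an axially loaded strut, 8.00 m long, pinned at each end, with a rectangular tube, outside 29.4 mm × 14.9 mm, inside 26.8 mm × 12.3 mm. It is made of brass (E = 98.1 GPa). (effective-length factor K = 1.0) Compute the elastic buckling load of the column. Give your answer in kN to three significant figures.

Weak-axis I_min = (h_o·b_o³ − h_i·b_i³)/12 with b_o = 14.9, b_i = 12.30 mm (shorter outer/inner sides).
I_min = (29.4×14.9³ − 26.80×12.30³)/12 = 3.949×10^3 mm⁴
I = 3.949×10^3 mm⁴ = 3.949×10^-9 m⁴
Effective length L_e = K·L = 1 × 8.00 = 8.000 m
P_cr = π²EI / L_e² = π² × 98.1×10⁹ × 3.949×10^-9 / 8.000² = 59.73 N

P_cr ≈ 0.0597 kN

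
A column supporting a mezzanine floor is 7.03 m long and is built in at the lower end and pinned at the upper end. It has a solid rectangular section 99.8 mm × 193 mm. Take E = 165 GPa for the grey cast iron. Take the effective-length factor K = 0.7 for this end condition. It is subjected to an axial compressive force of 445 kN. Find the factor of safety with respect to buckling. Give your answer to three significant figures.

Buckling occurs about the weak axis: I_min = h·b³/12 with b = 99.8 mm (the shorter side).
I_min = 193×99.8³/12 = 1.599×10^7 mm⁴
I = 1.599×10^7 mm⁴ = 1.599×10^-5 m⁴
Effective length L_e = K·L = 0.7 × 7.03 = 4.921 m
P_cr = π²EI / L_e² = π² × 165×10⁹ × 1.599×10^-5 / 4.921² = 1.075×10^6 N
Factor of safety n = P_cr / P = 1075.1 / 445 = 2.42

n ≈ 2.42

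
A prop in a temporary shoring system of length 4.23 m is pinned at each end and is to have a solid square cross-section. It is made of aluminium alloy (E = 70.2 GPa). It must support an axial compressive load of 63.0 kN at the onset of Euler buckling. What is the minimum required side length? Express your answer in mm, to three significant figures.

L_e = K·L = 1 × 4.23 = 4.230 m
Required I = P_cr·L_e²/(π²E) = 6.300×10^4 × 4.230² / (π² × 7.02×10^10) = 1.627×10^-6 m⁴
I_req = 1.627×10^6 mm⁴
Solid square: I = a⁴/12  ⇒  a = (12I)^(1/4) = (12×1.627×10^6)^(1/4) = 66.5 mm

a ≈ 66.5 mm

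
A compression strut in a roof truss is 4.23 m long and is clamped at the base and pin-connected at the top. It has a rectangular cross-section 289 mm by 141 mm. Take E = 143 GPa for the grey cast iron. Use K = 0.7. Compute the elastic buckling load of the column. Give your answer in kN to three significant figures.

Buckling occurs about the weak axis: I_min = h·b³/12 with b = 141 mm (the shorter side).
I_min = 289×141³/12 = 6.751×10^7 mm⁴
I = 6.751×10^7 mm⁴ = 6.751×10^-5 m⁴
Effective length L_e = K·L = 0.7 × 4.23 = 2.961 m
P_cr = π²EI / L_e² = π² × 143×10⁹ × 6.751×10^-5 / 2.961² = 1.087×10^7 N

P_cr ≈ 10900 kN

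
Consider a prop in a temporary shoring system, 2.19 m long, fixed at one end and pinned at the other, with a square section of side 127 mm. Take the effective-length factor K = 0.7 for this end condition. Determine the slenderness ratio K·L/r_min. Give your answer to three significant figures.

λ ≈ 41.8

For a square r = a/√12 = 127/√12 = 36.66 mm
L_e = K·L = 0.7 × 2.19 m = 1.533 m = 1533.0 mm
λ = L_e / r_min = 1533.0 / 36.66 = 41.8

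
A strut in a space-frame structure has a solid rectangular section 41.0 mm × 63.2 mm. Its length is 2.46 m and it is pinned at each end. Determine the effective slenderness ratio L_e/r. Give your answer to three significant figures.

For a rectangle r_min = b/√12 = 41.0/√12 = 11.84 mm
L_e = K·L = 1 × 2.46 m = 2.460 m = 2460.0 mm
λ = L_e / r_min = 2460.0 / 11.84 = 208

λ ≈ 208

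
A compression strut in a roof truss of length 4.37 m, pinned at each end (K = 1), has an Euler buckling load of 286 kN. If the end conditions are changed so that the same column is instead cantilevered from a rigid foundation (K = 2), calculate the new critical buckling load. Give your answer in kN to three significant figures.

P_cr ∝ 1/K², so P_cr,new = P_cr,old × (K_old/K_new)² = 286 × (1/2)²
= 286 × 0.2500 = 71.5 kN

P_cr ≈ 71.5 kN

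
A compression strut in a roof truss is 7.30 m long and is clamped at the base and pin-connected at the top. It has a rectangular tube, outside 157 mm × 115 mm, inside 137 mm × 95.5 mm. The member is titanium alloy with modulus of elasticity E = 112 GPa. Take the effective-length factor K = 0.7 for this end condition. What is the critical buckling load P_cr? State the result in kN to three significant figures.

Weak-axis I_min = (h_o·b_o³ − h_i·b_i³)/12 with b_o = 115, b_i = 95.50 mm (shorter outer/inner sides).
I_min = (157×115³ − 137.0×95.50³)/12 = 9.954×10^6 mm⁴
I = 9.954×10^6 mm⁴ = 9.954×10^-6 m⁴
Effective length L_e = K·L = 0.7 × 7.30 = 5.110 m
P_cr = π²EI / L_e² = π² × 112×10⁹ × 9.954×10^-6 / 5.110² = 4.214×10^5 N

P_cr ≈ 421 kN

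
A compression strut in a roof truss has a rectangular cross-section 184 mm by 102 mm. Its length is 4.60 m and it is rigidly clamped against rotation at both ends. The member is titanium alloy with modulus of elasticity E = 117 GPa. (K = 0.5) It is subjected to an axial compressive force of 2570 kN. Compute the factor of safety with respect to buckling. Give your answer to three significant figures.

n ≈ 1.38

Buckling occurs about the weak axis: I_min = h·b³/12 with b = 102 mm (the shorter side).
I_min = 184×102³/12 = 1.627×10^7 mm⁴
I = 1.627×10^7 mm⁴ = 1.627×10^-5 m⁴
Effective length L_e = K·L = 0.5 × 4.60 = 2.300 m
P_cr = π²EI / L_e² = π² × 117×10⁹ × 1.627×10^-5 / 2.300² = 3.552×10^6 N
Factor of safety n = P_cr / P = 3552.0 / 2570 = 1.38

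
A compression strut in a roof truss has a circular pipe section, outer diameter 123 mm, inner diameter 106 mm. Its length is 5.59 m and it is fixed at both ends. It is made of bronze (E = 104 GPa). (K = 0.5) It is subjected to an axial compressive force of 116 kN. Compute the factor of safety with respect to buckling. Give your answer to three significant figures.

d_o = 123 mm, d_i = 106 mm
I = π(d_o⁴ − d_i⁴)/64 = π(123⁴ − 106.0⁴)/64 = 5.038×10^6 mm⁴
I = 5.038×10^6 mm⁴ = 5.038×10^-6 m⁴
Effective length L_e = K·L = 0.5 × 5.59 = 2.795 m
P_cr = π²EI / L_e² = π² × 104×10⁹ × 5.038×10^-6 / 2.795² = 6.620×10^5 N
Factor of safety n = P_cr / P = 661.99 / 116 = 5.71

n ≈ 5.71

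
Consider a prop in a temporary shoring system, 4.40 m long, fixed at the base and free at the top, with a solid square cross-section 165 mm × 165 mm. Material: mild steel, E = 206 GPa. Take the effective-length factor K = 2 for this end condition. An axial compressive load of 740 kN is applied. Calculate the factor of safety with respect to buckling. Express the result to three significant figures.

n ≈ 2.19

I = a⁴/12 = 165⁴/12 = 6.177×10^7 mm⁴
I = 6.177×10^7 mm⁴ = 6.177×10^-5 m⁴
Effective length L_e = K·L = 2 × 4.40 = 8.800 m
P_cr = π²EI / L_e² = π² × 206×10⁹ × 6.177×10^-5 / 8.800² = 1.622×10^6 N
Factor of safety n = P_cr / P = 1621.6 / 740 = 2.19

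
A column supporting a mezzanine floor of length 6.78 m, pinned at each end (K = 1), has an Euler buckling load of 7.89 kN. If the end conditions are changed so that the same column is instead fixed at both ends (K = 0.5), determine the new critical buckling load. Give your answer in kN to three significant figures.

P_cr ≈ 31.6 kN

P_cr ∝ 1/K², so P_cr,new = P_cr,old × (K_old/K_new)² = 7.89 × (1/0.5)²
= 7.89 × 4.000 = 31.6 kN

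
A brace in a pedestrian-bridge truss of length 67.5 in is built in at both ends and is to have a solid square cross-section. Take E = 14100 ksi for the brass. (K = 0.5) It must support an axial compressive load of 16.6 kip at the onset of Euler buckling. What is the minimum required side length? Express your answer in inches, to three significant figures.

L_e = K·L = 0.5 × 67.5 = 33.75 in
Required I = P_cr·L_e²/(π²E) = 1.660×10^4 × 33.75² / (π² × 1.41×10^7) = 0.1359 in⁴
Solid square: I = a⁴/12  ⇒  a = (12I)^(1/4) = (12×0.1359)^(1/4) = 1.13 in

a ≈ 1.13 in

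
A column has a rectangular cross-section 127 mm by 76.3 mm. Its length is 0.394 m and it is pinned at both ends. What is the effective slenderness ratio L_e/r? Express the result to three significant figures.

Buckling occurs about the weak axis: I_min = h·b³/12 with b = 76.3 mm (the shorter side).
I_min = 127×76.3³/12 = 4.701×10^6 mm⁴
A = 9.690×10^3 mm²;  r_min = √(I/A) = √(4.701×10^6/9.690×10^3) = 22.03 mm
L_e = K·L = 1 × 0.394 m = 0.3940 m = 394.00 mm
λ = L_e / r_min = 394.00 / 22.03 = 17.9

λ ≈ 17.9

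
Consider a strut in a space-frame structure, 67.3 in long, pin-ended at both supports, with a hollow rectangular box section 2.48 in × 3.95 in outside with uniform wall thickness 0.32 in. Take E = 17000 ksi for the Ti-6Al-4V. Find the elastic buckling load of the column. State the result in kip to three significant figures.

P_cr ≈ 122 kip

Inner dimensions: h_i = 3.95 − 2×0.32 = 3.310 in, b_i = 2.48 − 2×0.32 = 1.840 in
Weak-axis I_min = (h_o·b_o³ − h_i·b_i³)/12 with b_o = 2.48, b_i = 1.840 in (shorter outer/inner sides).
I_min = (3.95×2.48³ − 3.310×1.840³)/12 = 3.302 in⁴
Effective length L_e = K·L = 1 × 67.3 = 67.30 in
P_cr = π²EI / L_e² = π² × 17000×10³ × 3.302 / 67.30² = 1.223×10^5 lb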